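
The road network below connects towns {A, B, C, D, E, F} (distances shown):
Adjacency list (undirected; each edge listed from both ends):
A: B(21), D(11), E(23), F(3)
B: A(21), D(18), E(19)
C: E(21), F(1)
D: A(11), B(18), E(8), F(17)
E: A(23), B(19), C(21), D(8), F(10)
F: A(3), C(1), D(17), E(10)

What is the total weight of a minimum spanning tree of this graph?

40

Grow the tree from F using Prim:
Step 1: cheapest edge leaving the tree is C-F (1); add C.
Step 2: cheapest edge leaving the tree is A-F (3); add A.
Step 3: cheapest edge leaving the tree is E-F (10); add E.
Step 4: cheapest edge leaving the tree is D-E (8); add D.
Step 5: cheapest edge leaving the tree is B-D (18); add B.
MST edges: C-F, A-F, E-F, D-E, B-D; total weight 1+3+10+8+18 = 40.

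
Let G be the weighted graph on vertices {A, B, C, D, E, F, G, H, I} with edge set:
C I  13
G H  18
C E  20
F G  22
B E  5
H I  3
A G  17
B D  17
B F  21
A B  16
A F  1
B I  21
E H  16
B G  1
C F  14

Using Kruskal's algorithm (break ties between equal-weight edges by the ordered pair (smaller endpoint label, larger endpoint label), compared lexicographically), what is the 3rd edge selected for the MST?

H-I

Kruskal: consider edges lightest-first.
A F (1): add — endpoints in different components.
B G (1): add — endpoints in different components.
H I (3): add — endpoints in different components.
B E (5): add — endpoints in different components.
C I (13): add — endpoints in different components.
C F (14): add — endpoints in different components.
A B (16): add — endpoints in different components.
E H (16): skip — E and H already connected.
A G (17): skip — A and G already connected.
B D (17): add — endpoints in different components.
The 3rd edge added is H I.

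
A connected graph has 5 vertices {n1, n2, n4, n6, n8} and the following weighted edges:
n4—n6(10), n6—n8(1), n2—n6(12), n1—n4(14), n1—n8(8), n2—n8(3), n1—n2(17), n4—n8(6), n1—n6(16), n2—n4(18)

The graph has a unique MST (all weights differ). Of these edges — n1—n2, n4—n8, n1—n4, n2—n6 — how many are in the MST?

1

Kruskal's algorithm — process edges by increasing weight (ties by edge label):
n6—n8 (1): add. Components now {n6,n8} {n2} {n1} {n4}
n2—n8 (3): add. Components now {n2,n6,n8} {n1} {n4}
n4—n8 (6): add. Components now {n2,n4,n6,n8} {n1}
n1—n8 (8): add. Components now {n1,n2,n4,n6,n8}
MST edge set: {n6—n8, n2—n8, n4—n8, n1—n8}.
Of the listed edges, {n4—n8} are in the MST → 1.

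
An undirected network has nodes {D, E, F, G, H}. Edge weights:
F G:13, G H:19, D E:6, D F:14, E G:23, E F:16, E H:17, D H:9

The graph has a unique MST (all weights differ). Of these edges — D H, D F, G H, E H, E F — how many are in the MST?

2

Kruskal: consider edges lightest-first.
D E (6): add. Components now {D,E} {F} {G} {H}
D H (9): add. Components now {D,E,H} {F} {G}
F G (13): add. Components now {D,E,H} {F,G}
D F (14): add. Components now {D,E,F,G,H}
MST edge set: {D E, D H, F G, D F}.
Of the listed edges, {D H, D F} are in the MST → 2.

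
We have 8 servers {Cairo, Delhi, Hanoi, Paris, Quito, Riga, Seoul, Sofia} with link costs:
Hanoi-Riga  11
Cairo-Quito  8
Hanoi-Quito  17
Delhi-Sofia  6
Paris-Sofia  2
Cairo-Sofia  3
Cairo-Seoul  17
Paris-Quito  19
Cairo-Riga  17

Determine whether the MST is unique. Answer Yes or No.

No

Kruskal's algorithm — process edges by increasing weight (ties by edge label):
Paris-Sofia (2): add — endpoints in different components.
Cairo-Sofia (3): add — endpoints in different components.
Delhi-Sofia (6): add — endpoints in different components.
Cairo-Quito (8): add — endpoints in different components.
Hanoi-Riga (11): add — endpoints in different components.
Cairo-Riga (17): add — endpoints in different components.
Cairo-Seoul (17): add — endpoints in different components.
Non-tree edge Hanoi-Quito has weight 17, equal to the heaviest edge on its tree cycle — swapping gives another MST of the same weight. Not unique.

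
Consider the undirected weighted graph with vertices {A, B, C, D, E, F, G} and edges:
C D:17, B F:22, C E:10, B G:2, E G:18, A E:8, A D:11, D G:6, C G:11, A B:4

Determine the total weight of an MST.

Kruskal: consider edges lightest-first.
B G (2): add — endpoints in different components.
A B (4): add — endpoints in different components.
D G (6): add — endpoints in different components.
A E (8): add — endpoints in different components.
C E (10): add — endpoints in different components.
A D (11): skip — A and D already connected.
C G (11): skip — C and G already connected.
C D (17): skip — C and D already connected.
E G (18): skip — E and G already connected.
B F (22): add — endpoints in different components.
MST edges: B G, A B, D G, A E, C E, B F; total weight 2+4+6+8+10+22 = 52.

52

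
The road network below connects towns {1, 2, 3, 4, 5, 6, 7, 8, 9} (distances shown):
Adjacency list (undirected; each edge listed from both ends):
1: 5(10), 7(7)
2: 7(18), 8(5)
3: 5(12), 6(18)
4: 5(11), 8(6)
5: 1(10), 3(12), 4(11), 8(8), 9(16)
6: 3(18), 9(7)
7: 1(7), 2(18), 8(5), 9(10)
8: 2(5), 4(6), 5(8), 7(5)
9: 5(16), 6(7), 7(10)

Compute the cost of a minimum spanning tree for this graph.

60

Grow the tree from 9 using Prim:
Step 1: cheapest edge leaving the tree is 6 9 (7); add 6.
Step 2: cheapest edge leaving the tree is 7 9 (10); add 7.
Step 3: cheapest edge leaving the tree is 7 8 (5); add 8.
Step 4: cheapest edge leaving the tree is 2 8 (5); add 2.
Step 5: cheapest edge leaving the tree is 4 8 (6); add 4.
Step 6: cheapest edge leaving the tree is 1 7 (7); add 1.
Step 7: cheapest edge leaving the tree is 5 8 (8); add 5.
Step 8: cheapest edge leaving the tree is 3 5 (12); add 3.
MST edges: 6 9, 7 9, 7 8, 2 8, 4 8, 1 7, 5 8, 3 5; total weight 7+10+5+5+6+7+8+12 = 60.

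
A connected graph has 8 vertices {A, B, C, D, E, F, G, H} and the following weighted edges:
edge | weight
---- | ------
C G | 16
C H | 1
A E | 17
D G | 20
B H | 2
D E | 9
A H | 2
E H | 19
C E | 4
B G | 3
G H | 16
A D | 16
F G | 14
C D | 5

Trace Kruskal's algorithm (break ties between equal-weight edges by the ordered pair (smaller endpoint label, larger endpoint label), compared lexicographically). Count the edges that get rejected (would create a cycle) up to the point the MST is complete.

1

Kruskal: consider edges lightest-first.
C H (1): add — endpoints in different components.
A H (2): add — endpoints in different components.
B H (2): add — endpoints in different components.
B G (3): add — endpoints in different components.
C E (4): add — endpoints in different components.
C D (5): add — endpoints in different components.
D E (9): skip — D and E already connected.
F G (14): add — endpoints in different components.
Edges rejected before the tree was complete: 1.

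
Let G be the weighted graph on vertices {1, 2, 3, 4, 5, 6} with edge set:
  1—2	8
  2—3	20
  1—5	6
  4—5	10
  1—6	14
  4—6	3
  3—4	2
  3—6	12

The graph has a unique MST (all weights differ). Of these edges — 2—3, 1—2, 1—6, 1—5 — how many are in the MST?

Kruskal's algorithm — process edges by increasing weight (ties by edge label):
3—4 (2): add — endpoints in different components.
4—6 (3): add — endpoints in different components.
1—5 (6): add — endpoints in different components.
1—2 (8): add — endpoints in different components.
4—5 (10): add — endpoints in different components.
MST edge set: {3—4, 4—6, 1—5, 1—2, 4—5}.
Of the listed edges, {1—2, 1—5} are in the MST → 2.

2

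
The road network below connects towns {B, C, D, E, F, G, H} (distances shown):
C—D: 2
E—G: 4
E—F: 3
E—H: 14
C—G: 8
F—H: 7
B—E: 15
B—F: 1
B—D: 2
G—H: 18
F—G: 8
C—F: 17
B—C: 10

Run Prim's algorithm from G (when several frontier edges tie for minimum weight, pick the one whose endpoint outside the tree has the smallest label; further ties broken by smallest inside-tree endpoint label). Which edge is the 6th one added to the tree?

Prim's algorithm from G:
Step 1: frontier [E—G 4, C—G 8, F—G 8, G—H 18] → take E—G (4); add E.
Step 2: frontier [E—F 3, E—H 14, B—E 15, C—G 8, F—G 8, G—H 18] → take E—F (3); add F.
Step 3: frontier [E—H 14, B—E 15, B—F 1, F—H 7, C—F 17, C—G 8, G—H 18] → take B—F (1); add B.
Step 4: frontier [B—D 2, B—C 10, E—H 14, F—H 7, C—F 17, C—G 8, G—H 18] → take B—D (2); add D.
Step 5: frontier [B—C 10, C—D 2, E—H 14, F—H 7, C—F 17, C—G 8, G—H 18] → take C—D (2); add C.
Step 6: frontier [E—H 14, F—H 7, G—H 18] → take F—H (7); add H.
The 6th edge added is F—H.

F-H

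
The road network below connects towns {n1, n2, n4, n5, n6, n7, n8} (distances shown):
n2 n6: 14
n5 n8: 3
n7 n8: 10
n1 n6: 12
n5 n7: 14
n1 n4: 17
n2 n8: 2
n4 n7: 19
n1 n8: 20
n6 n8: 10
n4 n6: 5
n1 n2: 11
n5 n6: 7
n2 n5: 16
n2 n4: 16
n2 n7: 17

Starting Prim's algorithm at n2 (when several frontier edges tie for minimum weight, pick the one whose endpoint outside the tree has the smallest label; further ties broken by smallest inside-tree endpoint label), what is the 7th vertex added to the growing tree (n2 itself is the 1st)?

n1

Prim's algorithm from n2:
Step 1: cheapest edge leaving the tree is n2 n8 (2); add n8.
Step 2: cheapest edge leaving the tree is n5 n8 (3); add n5.
Step 3: cheapest edge leaving the tree is n5 n6 (7); add n6.
Step 4: cheapest edge leaving the tree is n4 n6 (5); add n4.
Step 5: cheapest edge leaving the tree is n7 n8 (10); add n7.
Step 6: cheapest edge leaving the tree is n1 n2 (11); add n1.
Vertex order: n2, n8, n5, n6, n4, n7, n1. The 7th vertex is n1.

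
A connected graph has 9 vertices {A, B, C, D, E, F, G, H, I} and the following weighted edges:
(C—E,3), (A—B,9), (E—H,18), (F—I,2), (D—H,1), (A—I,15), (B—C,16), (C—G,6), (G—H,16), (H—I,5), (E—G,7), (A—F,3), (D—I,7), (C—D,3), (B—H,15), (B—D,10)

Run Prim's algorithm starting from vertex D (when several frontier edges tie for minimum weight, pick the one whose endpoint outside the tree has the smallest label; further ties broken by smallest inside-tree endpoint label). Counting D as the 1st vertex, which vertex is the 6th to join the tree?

F

Grow the tree from D using Prim:
Step 1: cheapest edge leaving the tree is D—H (1); add H.
Step 2: cheapest edge leaving the tree is C—D (3); add C.
Step 3: cheapest edge leaving the tree is C—E (3); add E.
Step 4: cheapest edge leaving the tree is H—I (5); add I.
Step 5: cheapest edge leaving the tree is F—I (2); add F.
Step 6: cheapest edge leaving the tree is A—F (3); add A.
Step 7: cheapest edge leaving the tree is C—G (6); add G.
Step 8: cheapest edge leaving the tree is A—B (9); add B.
Vertex order: D, H, C, E, I, F, A, G, B. The 6th vertex is F.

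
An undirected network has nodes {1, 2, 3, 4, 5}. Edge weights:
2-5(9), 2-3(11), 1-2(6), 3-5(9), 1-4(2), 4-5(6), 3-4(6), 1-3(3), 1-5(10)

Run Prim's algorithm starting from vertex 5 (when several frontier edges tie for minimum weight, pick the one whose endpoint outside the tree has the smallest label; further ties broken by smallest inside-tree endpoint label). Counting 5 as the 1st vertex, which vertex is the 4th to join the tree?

Grow the tree from 5 using Prim:
Step 1: cheapest edge leaving the tree is 4-5 (6); add 4.
Step 2: cheapest edge leaving the tree is 1-4 (2); add 1.
Step 3: cheapest edge leaving the tree is 1-3 (3); add 3.
Step 4: cheapest edge leaving the tree is 1-2 (6); add 2.
Vertex order: 5, 4, 1, 3, 2. The 4th vertex is 3.

3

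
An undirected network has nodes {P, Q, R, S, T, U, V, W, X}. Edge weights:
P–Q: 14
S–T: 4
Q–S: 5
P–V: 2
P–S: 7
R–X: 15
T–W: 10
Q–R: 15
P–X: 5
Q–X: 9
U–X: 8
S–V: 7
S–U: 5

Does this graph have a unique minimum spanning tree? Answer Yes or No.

Kruskal's algorithm — process edges by increasing weight (ties by edge label):
P–V (2): add — endpoints in different components.
S–T (4): add — endpoints in different components.
P–X (5): add — endpoints in different components.
Q–S (5): add — endpoints in different components.
S–U (5): add — endpoints in different components.
P–S (7): add — endpoints in different components.
S–V (7): skip — V and S already connected.
U–X (8): skip — U and X already connected.
Q–X (9): skip — X and Q already connected.
T–W (10): add — endpoints in different components.
P–Q (14): skip — P and Q already connected.
Q–R (15): add — endpoints in different components.
Non-tree edge R–X has weight 15, equal to the heaviest edge on its tree cycle — swapping gives another MST of the same weight. Not unique.

No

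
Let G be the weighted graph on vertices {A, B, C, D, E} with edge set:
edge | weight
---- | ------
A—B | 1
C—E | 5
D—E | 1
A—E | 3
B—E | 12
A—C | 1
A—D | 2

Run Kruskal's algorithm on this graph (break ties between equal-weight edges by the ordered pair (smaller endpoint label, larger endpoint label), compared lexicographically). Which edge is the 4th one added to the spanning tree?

Sort edges by weight, then run Kruskal:
A—B (1): add. Components now {A,B} {C} {D} {E}
A—C (1): add. Components now {A,B,C} {D} {E}
D—E (1): add. Components now {A,B,C} {D,E}
A—D (2): add. Components now {A,B,C,D,E}
The 4th edge added is A—D.

A-D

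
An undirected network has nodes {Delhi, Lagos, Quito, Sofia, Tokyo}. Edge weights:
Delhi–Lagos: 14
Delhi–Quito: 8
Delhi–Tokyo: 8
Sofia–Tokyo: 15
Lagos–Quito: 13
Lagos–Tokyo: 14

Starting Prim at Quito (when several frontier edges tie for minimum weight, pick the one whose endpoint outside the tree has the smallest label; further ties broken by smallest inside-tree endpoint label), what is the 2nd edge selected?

Prim's algorithm from Quito:
Step 1: frontier [Delhi–Quito 8, Lagos–Quito 13] → take Delhi–Quito (8); add Delhi.
Step 2: frontier [Delhi–Tokyo 8, Delhi–Lagos 14, Lagos–Quito 13] → take Delhi–Tokyo (8); add Tokyo.
Step 3: frontier [Delhi–Lagos 14, Lagos–Quito 13, Lagos–Tokyo 14, Sofia–Tokyo 15] → take Lagos–Quito (13); add Lagos.
Step 4: frontier [Sofia–Tokyo 15] → take Sofia–Tokyo (15); add Sofia.
The 2nd edge added is Delhi–Tokyo.

Delhi-Tokyo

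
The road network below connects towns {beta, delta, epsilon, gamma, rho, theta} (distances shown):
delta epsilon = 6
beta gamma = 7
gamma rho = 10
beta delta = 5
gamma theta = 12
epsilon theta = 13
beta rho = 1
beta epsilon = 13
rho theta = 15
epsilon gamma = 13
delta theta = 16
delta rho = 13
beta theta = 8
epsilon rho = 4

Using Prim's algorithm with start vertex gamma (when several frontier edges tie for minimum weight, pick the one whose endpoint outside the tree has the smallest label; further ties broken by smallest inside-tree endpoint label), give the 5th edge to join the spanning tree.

Grow the tree from gamma using Prim:
Step 1: cheapest edge leaving the tree is beta gamma (7); add beta.
Step 2: cheapest edge leaving the tree is beta rho (1); add rho.
Step 3: cheapest edge leaving the tree is epsilon rho (4); add epsilon.
Step 4: cheapest edge leaving the tree is beta delta (5); add delta.
Step 5: cheapest edge leaving the tree is beta theta (8); add theta.
The 5th edge added is beta theta.

beta-theta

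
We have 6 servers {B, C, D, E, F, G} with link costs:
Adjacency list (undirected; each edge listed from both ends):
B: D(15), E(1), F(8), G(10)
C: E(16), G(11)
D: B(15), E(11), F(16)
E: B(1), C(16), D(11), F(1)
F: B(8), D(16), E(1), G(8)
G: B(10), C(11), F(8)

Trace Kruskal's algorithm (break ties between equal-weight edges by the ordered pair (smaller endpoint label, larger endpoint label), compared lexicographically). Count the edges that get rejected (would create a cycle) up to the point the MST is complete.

Kruskal: consider edges lightest-first.
B E (1): add — endpoints in different components.
E F (1): add — endpoints in different components.
B F (8): skip — B and F already connected.
F G (8): add — endpoints in different components.
B G (10): skip — B and G already connected.
C G (11): add — endpoints in different components.
D E (11): add — endpoints in different components.
Edges rejected before the tree was complete: 2.

2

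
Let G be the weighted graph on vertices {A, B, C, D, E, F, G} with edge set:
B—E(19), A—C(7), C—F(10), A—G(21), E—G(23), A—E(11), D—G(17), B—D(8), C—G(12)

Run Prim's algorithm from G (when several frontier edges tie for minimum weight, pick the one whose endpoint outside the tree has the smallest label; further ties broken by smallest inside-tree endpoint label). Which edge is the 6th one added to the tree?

Prim, starting at G.
Step 1: frontier [C—G 12, D—G 17, A—G 21, E—G 23] → take C—G (12); add C.
Step 2: frontier [A—C 7, C—F 10, D—G 17, A—G 21, E—G 23] → take A—C (7); add A.
Step 3: frontier [A—E 11, C—F 10, D—G 17, E—G 23] → take C—F (10); add F.
Step 4: frontier [A—E 11, D—G 17, E—G 23] → take A—E (11); add E.
Step 5: frontier [B—E 19, D—G 17] → take D—G (17); add D.
Step 6: frontier [B—D 8, B—E 19] → take B—D (8); add B.
The 6th edge added is B—D.

B-D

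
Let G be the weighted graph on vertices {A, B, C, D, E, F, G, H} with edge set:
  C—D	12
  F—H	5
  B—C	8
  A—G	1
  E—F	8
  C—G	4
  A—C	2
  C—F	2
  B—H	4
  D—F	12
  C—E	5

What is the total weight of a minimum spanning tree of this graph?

31

Prim's algorithm from F:
Step 1: frontier [C—F 2, F—H 5, E—F 8, D—F 12] → take C—F (2); add C.
Step 2: frontier [A—C 2, C—G 4, C—E 5, B—C 8, C—D 12, F—H 5, E—F 8, D—F 12] → take A—C (2); add A.
Step 3: frontier [A—G 1, C—G 4, C—E 5, B—C 8, C—D 12, F—H 5, E—F 8, D—F 12] → take A—G (1); add G.
Step 4: frontier [C—E 5, B—C 8, C—D 12, F—H 5, E—F 8, D—F 12] → take C—E (5); add E.
Step 5: frontier [B—C 8, C—D 12, F—H 5, D—F 12] → take F—H (5); add H.
Step 6: frontier [B—C 8, C—D 12, D—F 12, B—H 4] → take B—H (4); add B.
Step 7: frontier [C—D 12, D—F 12] → take C—D (12); add D.
MST edges: C—F, A—C, A—G, C—E, F—H, B—H, C—D; total weight 2+2+1+5+5+4+12 = 31.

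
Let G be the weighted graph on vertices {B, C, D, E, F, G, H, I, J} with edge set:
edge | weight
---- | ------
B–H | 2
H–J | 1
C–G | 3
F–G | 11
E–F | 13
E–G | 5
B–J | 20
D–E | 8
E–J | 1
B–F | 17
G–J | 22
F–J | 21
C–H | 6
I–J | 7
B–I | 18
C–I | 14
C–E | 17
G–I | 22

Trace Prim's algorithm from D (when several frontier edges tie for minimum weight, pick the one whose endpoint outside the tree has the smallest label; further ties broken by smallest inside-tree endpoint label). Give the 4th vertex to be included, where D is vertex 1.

H

Grow the tree from D using Prim:
Step 1: cheapest edge leaving the tree is D–E (8); add E.
Step 2: cheapest edge leaving the tree is E–J (1); add J.
Step 3: cheapest edge leaving the tree is H–J (1); add H.
Step 4: cheapest edge leaving the tree is B–H (2); add B.
Step 5: cheapest edge leaving the tree is E–G (5); add G.
Step 6: cheapest edge leaving the tree is C–G (3); add C.
Step 7: cheapest edge leaving the tree is I–J (7); add I.
Step 8: cheapest edge leaving the tree is F–G (11); add F.
Vertex order: D, E, J, H, B, G, C, I, F. The 4th vertex is H.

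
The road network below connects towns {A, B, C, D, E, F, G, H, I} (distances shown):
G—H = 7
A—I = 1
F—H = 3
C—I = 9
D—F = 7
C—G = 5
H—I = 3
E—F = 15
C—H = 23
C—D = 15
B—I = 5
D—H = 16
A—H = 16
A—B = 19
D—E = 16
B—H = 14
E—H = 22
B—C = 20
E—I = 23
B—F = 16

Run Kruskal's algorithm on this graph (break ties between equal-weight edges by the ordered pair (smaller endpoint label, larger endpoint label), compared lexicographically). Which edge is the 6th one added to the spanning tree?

D-F

Kruskal: consider edges lightest-first.
A—I (1): add — endpoints in different components.
F—H (3): add — endpoints in different components.
H—I (3): add — endpoints in different components.
B—I (5): add — endpoints in different components.
C—G (5): add — endpoints in different components.
D—F (7): add — endpoints in different components.
G—H (7): add — endpoints in different components.
C—I (9): skip — C and I already connected.
B—H (14): skip — B and H already connected.
C—D (15): skip — C and D already connected.
E—F (15): add — endpoints in different components.
The 6th edge added is D—F.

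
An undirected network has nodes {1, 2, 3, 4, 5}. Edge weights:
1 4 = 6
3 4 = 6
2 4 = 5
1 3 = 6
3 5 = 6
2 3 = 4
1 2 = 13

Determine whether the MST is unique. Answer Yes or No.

Kruskal: consider edges lightest-first.
2 3 (4): add — endpoints in different components.
2 4 (5): add — endpoints in different components.
1 3 (6): add — endpoints in different components.
1 4 (6): skip — 1 and 4 already connected.
3 4 (6): skip — 3 and 4 already connected.
3 5 (6): add — endpoints in different components.
Non-tree edge 1 4 has weight 6, equal to the heaviest edge on its tree cycle — swapping gives another MST of the same weight. Not unique.

No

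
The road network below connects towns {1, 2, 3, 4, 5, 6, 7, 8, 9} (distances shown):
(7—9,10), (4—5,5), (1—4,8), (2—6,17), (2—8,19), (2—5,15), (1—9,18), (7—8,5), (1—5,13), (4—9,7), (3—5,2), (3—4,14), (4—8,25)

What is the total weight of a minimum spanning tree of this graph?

Prim's algorithm from 6:
Step 1: frontier [2—6 17] → take 2—6 (17); add 2.
Step 2: frontier [2—5 15, 2—8 19] → take 2—5 (15); add 5.
Step 3: frontier [2—8 19, 3—5 2, 4—5 5, 1—5 13] → take 3—5 (2); add 3.
Step 4: frontier [2—8 19, 3—4 14, 4—5 5, 1—5 13] → take 4—5 (5); add 4.
Step 5: frontier [2—8 19, 4—9 7, 1—4 8, 4—8 25, 1—5 13] → take 4—9 (7); add 9.
Step 6: frontier [2—8 19, 1—4 8, 4—8 25, 1—5 13, 7—9 10, 1—9 18] → take 1—4 (8); add 1.
Step 7: frontier [2—8 19, 4—8 25, 7—9 10] → take 7—9 (10); add 7.
Step 8: frontier [2—8 19, 4—8 25, 7—8 5] → take 7—8 (5); add 8.
MST edges: 2—6, 2—5, 3—5, 4—5, 4—9, 1—4, 7—9, 7—8; total weight 17+15+2+5+7+8+10+5 = 69.

69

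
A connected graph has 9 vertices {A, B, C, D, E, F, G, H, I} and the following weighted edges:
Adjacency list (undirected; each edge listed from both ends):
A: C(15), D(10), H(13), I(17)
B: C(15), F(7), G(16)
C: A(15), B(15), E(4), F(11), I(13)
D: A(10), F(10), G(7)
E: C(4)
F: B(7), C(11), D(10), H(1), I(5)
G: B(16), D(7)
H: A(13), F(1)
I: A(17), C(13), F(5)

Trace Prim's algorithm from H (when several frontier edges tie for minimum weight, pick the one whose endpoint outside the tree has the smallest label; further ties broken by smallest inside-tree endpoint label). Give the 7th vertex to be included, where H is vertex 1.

Grow the tree from H using Prim:
Step 1: cheapest edge leaving the tree is F–H (1); add F.
Step 2: cheapest edge leaving the tree is F–I (5); add I.
Step 3: cheapest edge leaving the tree is B–F (7); add B.
Step 4: cheapest edge leaving the tree is D–F (10); add D.
Step 5: cheapest edge leaving the tree is D–G (7); add G.
Step 6: cheapest edge leaving the tree is A–D (10); add A.
Step 7: cheapest edge leaving the tree is C–F (11); add C.
Step 8: cheapest edge leaving the tree is C–E (4); add E.
Vertex order: H, F, I, B, D, G, A, C, E. The 7th vertex is A.

A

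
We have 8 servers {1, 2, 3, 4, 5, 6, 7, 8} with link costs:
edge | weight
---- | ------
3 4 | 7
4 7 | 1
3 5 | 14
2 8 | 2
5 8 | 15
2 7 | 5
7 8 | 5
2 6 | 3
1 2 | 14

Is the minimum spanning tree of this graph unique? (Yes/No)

No

Kruskal's algorithm — process edges by increasing weight (ties by edge label):
4 7 (1): add — endpoints in different components.
2 8 (2): add — endpoints in different components.
2 6 (3): add — endpoints in different components.
2 7 (5): add — endpoints in different components.
7 8 (5): skip — 7 and 8 already connected.
3 4 (7): add — endpoints in different components.
1 2 (14): add — endpoints in different components.
3 5 (14): add — endpoints in different components.
Non-tree edge 7 8 has weight 5, equal to the heaviest edge on its tree cycle — swapping gives another MST of the same weight. Not unique.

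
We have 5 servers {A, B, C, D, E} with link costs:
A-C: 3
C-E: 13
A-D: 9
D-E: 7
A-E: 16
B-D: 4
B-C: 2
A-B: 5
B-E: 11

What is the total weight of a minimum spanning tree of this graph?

Kruskal: consider edges lightest-first.
B-C (2): add. Components now {A} {B,C} {D} {E}
A-C (3): add. Components now {A,B,C} {D} {E}
B-D (4): add. Components now {A,B,C,D} {E}
A-B (5): skip — A and B already connected.
D-E (7): add. Components now {A,B,C,D,E}
MST edges: B-C, A-C, B-D, D-E; total weight 2+3+4+7 = 16.

16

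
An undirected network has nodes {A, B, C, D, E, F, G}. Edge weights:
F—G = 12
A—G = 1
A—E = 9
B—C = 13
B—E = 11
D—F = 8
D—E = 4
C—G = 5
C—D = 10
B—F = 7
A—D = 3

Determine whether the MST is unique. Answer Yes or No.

Kruskal's algorithm — process edges by increasing weight (ties by edge label):
A—G (1): add — endpoints in different components.
A—D (3): add — endpoints in different components.
D—E (4): add — endpoints in different components.
C—G (5): add — endpoints in different components.
B—F (7): add — endpoints in different components.
D—F (8): add — endpoints in different components.
Every non-tree edge has weight strictly greater than the heaviest edge on the tree path between its endpoints, so the MST is unique.

Yes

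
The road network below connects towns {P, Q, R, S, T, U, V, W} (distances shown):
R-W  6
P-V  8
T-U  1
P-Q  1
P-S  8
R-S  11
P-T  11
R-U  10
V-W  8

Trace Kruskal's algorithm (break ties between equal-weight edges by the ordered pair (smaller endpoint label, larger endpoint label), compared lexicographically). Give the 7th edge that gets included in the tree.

Sort edges by weight, then run Kruskal:
P-Q (1): add — endpoints in different components.
T-U (1): add — endpoints in different components.
R-W (6): add — endpoints in different components.
P-S (8): add — endpoints in different components.
P-V (8): add — endpoints in different components.
V-W (8): add — endpoints in different components.
R-U (10): add — endpoints in different components.
The 7th edge added is R-U.

R-U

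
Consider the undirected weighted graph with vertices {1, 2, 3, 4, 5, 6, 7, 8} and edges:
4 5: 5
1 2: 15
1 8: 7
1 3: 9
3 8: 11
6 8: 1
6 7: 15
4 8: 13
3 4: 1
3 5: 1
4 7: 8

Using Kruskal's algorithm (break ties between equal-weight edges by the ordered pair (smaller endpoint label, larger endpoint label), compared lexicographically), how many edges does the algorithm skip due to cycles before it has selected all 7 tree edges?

3

Kruskal's algorithm — process edges by increasing weight (ties by edge label):
3 4 (1): add — endpoints in different components.
3 5 (1): add — endpoints in different components.
6 8 (1): add — endpoints in different components.
4 5 (5): skip — 4 and 5 already connected.
1 8 (7): add — endpoints in different components.
4 7 (8): add — endpoints in different components.
1 3 (9): add — endpoints in different components.
3 8 (11): skip — 3 and 8 already connected.
4 8 (13): skip — 4 and 8 already connected.
1 2 (15): add — endpoints in different components.
Edges rejected before the tree was complete: 3.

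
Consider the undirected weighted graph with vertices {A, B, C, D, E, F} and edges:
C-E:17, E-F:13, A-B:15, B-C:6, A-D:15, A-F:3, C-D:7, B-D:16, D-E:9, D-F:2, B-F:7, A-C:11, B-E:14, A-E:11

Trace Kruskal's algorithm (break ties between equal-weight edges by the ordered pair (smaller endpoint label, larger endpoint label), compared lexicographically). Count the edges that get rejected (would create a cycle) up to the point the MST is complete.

Sort edges by weight, then run Kruskal:
D-F (2): add. Components now {A} {B} {C} {D,F} {E}
A-F (3): add. Components now {A,D,F} {B} {C} {E}
B-C (6): add. Components now {A,D,F} {B,C} {E}
B-F (7): add. Components now {A,B,C,D,F} {E}
C-D (7): skip — C and D already connected.
D-E (9): add. Components now {A,B,C,D,E,F}
Edges rejected before the tree was complete: 1.

1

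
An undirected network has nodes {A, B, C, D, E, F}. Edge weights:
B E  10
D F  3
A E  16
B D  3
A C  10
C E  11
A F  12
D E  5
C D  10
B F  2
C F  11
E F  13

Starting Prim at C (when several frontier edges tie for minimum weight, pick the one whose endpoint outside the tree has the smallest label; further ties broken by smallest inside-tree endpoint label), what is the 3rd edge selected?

B-D

Grow the tree from C using Prim:
Step 1: cheapest edge leaving the tree is A C (10); add A.
Step 2: cheapest edge leaving the tree is C D (10); add D.
Step 3: cheapest edge leaving the tree is B D (3); add B.
Step 4: cheapest edge leaving the tree is B F (2); add F.
Step 5: cheapest edge leaving the tree is D E (5); add E.
The 3rd edge added is B D.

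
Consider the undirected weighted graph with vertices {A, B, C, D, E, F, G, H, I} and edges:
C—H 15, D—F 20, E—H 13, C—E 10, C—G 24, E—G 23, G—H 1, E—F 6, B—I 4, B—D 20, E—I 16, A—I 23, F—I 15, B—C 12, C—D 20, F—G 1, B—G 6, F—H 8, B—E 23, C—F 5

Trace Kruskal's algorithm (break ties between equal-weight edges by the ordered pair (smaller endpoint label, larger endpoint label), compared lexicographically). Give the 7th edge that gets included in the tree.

B-D

Sort edges by weight, then run Kruskal:
F—G (1): add — endpoints in different components.
G—H (1): add — endpoints in different components.
B—I (4): add — endpoints in different components.
C—F (5): add — endpoints in different components.
B—G (6): add — endpoints in different components.
E—F (6): add — endpoints in different components.
F—H (8): skip — F and H already connected.
C—E (10): skip — C and E already connected.
B—C (12): skip — B and C already connected.
E—H (13): skip — E and H already connected.
C—H (15): skip — C and H already connected.
F—I (15): skip — F and I already connected.
E—I (16): skip — E and I already connected.
B—D (20): add — endpoints in different components.
C—D (20): skip — C and D already connected.
D—F (20): skip — D and F already connected.
A—I (23): add — endpoints in different components.
The 7th edge added is B—D.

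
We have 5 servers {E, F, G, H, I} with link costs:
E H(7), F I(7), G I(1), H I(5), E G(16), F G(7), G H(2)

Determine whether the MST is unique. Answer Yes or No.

No

Kruskal: consider edges lightest-first.
G I (1): add. Components now {E} {F} {G,I} {H}
G H (2): add. Components now {E} {F} {G,H,I}
H I (5): skip — H and I already connected.
E H (7): add. Components now {E,G,H,I} {F}
F G (7): add. Components now {E,F,G,H,I}
Non-tree edge F I has weight 7, equal to the heaviest edge on its tree cycle — swapping gives another MST of the same weight. Not unique.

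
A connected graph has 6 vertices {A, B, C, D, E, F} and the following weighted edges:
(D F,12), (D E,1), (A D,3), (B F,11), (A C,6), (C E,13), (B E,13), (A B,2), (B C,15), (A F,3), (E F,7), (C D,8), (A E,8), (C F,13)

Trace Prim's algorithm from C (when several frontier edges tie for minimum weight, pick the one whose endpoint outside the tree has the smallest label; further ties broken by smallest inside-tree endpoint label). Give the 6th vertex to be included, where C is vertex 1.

Grow the tree from C using Prim:
Step 1: cheapest edge leaving the tree is A C (6); add A.
Step 2: cheapest edge leaving the tree is A B (2); add B.
Step 3: cheapest edge leaving the tree is A D (3); add D.
Step 4: cheapest edge leaving the tree is D E (1); add E.
Step 5: cheapest edge leaving the tree is A F (3); add F.
Vertex order: C, A, B, D, E, F. The 6th vertex is F.

F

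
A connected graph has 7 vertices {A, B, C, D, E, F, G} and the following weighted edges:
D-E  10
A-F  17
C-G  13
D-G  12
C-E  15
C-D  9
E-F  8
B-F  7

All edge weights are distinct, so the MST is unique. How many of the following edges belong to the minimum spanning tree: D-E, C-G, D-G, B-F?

3

Sort edges by weight, then run Kruskal:
B-F (7): add. Components now {A} {B,F} {C} {D} {E} {G}
E-F (8): add. Components now {A} {B,E,F} {C} {D} {G}
C-D (9): add. Components now {A} {B,E,F} {C,D} {G}
D-E (10): add. Components now {A} {B,C,D,E,F} {G}
D-G (12): add. Components now {A} {B,C,D,E,F,G}
C-G (13): skip — C and G already connected.
C-E (15): skip — C and E already connected.
A-F (17): add. Components now {A,B,C,D,E,F,G}
MST edge set: {B-F, E-F, C-D, D-E, D-G, A-F}.
Of the listed edges, {D-E, D-G, B-F} are in the MST → 3.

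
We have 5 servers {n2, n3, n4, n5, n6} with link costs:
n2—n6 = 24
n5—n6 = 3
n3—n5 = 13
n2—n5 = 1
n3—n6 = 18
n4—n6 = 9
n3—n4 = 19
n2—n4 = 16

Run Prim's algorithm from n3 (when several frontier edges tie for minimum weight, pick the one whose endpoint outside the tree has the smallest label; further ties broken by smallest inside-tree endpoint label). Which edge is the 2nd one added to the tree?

Grow the tree from n3 using Prim:
Step 1: frontier [n3—n5 13, n3—n6 18, n3—n4 19] → take n3—n5 (13); add n5.
Step 2: frontier [n3—n6 18, n3—n4 19, n2—n5 1, n5—n6 3] → take n2—n5 (1); add n2.
Step 3: frontier [n2—n4 16, n2—n6 24, n3—n6 18, n3—n4 19, n5—n6 3] → take n5—n6 (3); add n6.
Step 4: frontier [n2—n4 16, n3—n4 19, n4—n6 9] → take n4—n6 (9); add n4.
The 2nd edge added is n2—n5.

n2-n5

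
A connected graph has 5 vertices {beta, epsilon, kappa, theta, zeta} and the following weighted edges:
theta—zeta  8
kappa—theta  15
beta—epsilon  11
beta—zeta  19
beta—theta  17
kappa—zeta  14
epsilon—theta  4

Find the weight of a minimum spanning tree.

37

Prim's algorithm from zeta:
Step 1: cheapest edge leaving the tree is theta—zeta (8); add theta.
Step 2: cheapest edge leaving the tree is epsilon—theta (4); add epsilon.
Step 3: cheapest edge leaving the tree is beta—epsilon (11); add beta.
Step 4: cheapest edge leaving the tree is kappa—zeta (14); add kappa.
MST edges: theta—zeta, epsilon—theta, beta—epsilon, kappa—zeta; total weight 8+4+11+14 = 37.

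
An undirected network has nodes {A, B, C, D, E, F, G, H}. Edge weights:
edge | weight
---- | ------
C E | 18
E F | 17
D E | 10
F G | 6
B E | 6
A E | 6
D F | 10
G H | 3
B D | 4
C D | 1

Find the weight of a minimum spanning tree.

Kruskal's algorithm — process edges by increasing weight (ties by edge label):
C D (1): add — endpoints in different components.
G H (3): add — endpoints in different components.
B D (4): add — endpoints in different components.
A E (6): add — endpoints in different components.
B E (6): add — endpoints in different components.
F G (6): add — endpoints in different components.
D E (10): skip — D and E already connected.
D F (10): add — endpoints in different components.
MST edges: C D, G H, B D, A E, B E, F G, D F; total weight 1+3+4+6+6+6+10 = 36.

36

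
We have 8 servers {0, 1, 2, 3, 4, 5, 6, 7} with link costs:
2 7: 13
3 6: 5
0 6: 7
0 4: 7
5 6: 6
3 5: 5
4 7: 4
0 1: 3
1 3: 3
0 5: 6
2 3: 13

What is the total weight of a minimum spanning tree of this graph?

Kruskal's algorithm — process edges by increasing weight (ties by edge label):
0 1 (3): add — endpoints in different components.
1 3 (3): add — endpoints in different components.
4 7 (4): add — endpoints in different components.
3 5 (5): add — endpoints in different components.
3 6 (5): add — endpoints in different components.
0 5 (6): skip — 0 and 5 already connected.
5 6 (6): skip — 5 and 6 already connected.
0 4 (7): add — endpoints in different components.
0 6 (7): skip — 0 and 6 already connected.
2 3 (13): add — endpoints in different components.
MST edges: 0 1, 1 3, 4 7, 3 5, 3 6, 0 4, 2 3; total weight 3+3+4+5+5+7+13 = 40.

40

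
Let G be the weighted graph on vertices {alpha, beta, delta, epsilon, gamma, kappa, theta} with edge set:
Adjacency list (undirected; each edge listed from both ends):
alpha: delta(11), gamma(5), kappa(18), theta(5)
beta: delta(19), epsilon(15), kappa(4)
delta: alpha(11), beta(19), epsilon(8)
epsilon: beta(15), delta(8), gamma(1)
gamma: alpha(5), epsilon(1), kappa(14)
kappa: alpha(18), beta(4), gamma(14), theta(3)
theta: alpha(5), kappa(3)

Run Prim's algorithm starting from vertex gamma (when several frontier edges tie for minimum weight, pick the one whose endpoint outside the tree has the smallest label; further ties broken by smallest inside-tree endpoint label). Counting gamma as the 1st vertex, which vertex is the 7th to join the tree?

Prim, starting at gamma.
Step 1: cheapest edge leaving the tree is epsilon–gamma (1); add epsilon.
Step 2: cheapest edge leaving the tree is alpha–gamma (5); add alpha.
Step 3: cheapest edge leaving the tree is alpha–theta (5); add theta.
Step 4: cheapest edge leaving the tree is kappa–theta (3); add kappa.
Step 5: cheapest edge leaving the tree is beta–kappa (4); add beta.
Step 6: cheapest edge leaving the tree is delta–epsilon (8); add delta.
Vertex order: gamma, epsilon, alpha, theta, kappa, beta, delta. The 7th vertex is delta.

delta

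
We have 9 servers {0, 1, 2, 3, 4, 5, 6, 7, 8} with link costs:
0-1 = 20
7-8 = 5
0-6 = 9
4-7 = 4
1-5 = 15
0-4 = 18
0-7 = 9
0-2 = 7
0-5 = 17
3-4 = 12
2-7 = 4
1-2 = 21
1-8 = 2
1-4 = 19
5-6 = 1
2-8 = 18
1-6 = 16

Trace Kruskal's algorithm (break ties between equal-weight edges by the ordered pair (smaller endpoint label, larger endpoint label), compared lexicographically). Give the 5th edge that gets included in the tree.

Kruskal: consider edges lightest-first.
5-6 (1): add — endpoints in different components.
1-8 (2): add — endpoints in different components.
2-7 (4): add — endpoints in different components.
4-7 (4): add — endpoints in different components.
7-8 (5): add — endpoints in different components.
0-2 (7): add — endpoints in different components.
0-6 (9): add — endpoints in different components.
0-7 (9): skip — 0 and 7 already connected.
3-4 (12): add — endpoints in different components.
The 5th edge added is 7-8.

7-8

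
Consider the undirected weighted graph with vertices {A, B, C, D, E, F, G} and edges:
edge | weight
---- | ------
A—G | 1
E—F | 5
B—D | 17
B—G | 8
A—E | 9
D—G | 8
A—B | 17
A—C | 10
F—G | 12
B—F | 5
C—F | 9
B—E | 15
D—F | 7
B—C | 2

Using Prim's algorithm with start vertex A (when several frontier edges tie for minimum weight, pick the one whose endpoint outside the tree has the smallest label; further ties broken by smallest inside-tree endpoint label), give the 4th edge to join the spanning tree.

Prim's algorithm from A:
Step 1: frontier [A—G 1, A—E 9, A—C 10, A—B 17] → take A—G (1); add G.
Step 2: frontier [A—E 9, A—C 10, A—B 17, B—G 8, D—G 8, F—G 12] → take B—G (8); add B.
Step 3: frontier [A—E 9, A—C 10, B—C 2, B—F 5, B—E 15, B—D 17, D—G 8, F—G 12] → take B—C (2); add C.
Step 4: frontier [A—E 9, B—F 5, B—E 15, B—D 17, C—F 9, D—G 8, F—G 12] → take B—F (5); add F.
Step 5: frontier [A—E 9, B—E 15, B—D 17, E—F 5, D—F 7, D—G 8] → take E—F (5); add E.
Step 6: frontier [B—D 17, D—F 7, D—G 8] → take D—F (7); add D.
The 4th edge added is B—F.

B-F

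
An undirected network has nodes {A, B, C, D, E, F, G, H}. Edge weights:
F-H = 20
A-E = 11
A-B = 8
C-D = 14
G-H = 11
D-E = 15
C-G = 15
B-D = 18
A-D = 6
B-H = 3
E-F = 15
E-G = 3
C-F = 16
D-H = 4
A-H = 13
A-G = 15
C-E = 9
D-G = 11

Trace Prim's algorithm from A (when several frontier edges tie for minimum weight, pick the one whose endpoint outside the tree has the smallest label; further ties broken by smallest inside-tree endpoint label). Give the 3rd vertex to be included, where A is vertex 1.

H

Prim, starting at A.
Step 1: cheapest edge leaving the tree is A-D (6); add D.
Step 2: cheapest edge leaving the tree is D-H (4); add H.
Step 3: cheapest edge leaving the tree is B-H (3); add B.
Step 4: cheapest edge leaving the tree is A-E (11); add E.
Step 5: cheapest edge leaving the tree is E-G (3); add G.
Step 6: cheapest edge leaving the tree is C-E (9); add C.
Step 7: cheapest edge leaving the tree is E-F (15); add F.
Vertex order: A, D, H, B, E, G, C, F. The 3rd vertex is H.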